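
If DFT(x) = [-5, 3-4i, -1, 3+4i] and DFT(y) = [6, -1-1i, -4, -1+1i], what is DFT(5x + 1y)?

By linearity: DFT(5x + 1y) = 5·DFT(x) + 1·DFT(y)
= 5·[-5, 3-4i, -1, 3+4i] + 1·[6, -1-1i, -4, -1+1i]

Computing element-wise:
Z[0] = 5·(-5) + 1·(6) = -19
Z[1] = 5·(3-4i) + 1·(-1-1i) = 14-21i
Z[2] = 5·(-1) + 1·(-4) = -9
Z[3] = 5·(3+4i) + 1·(-1+1i) = 14+21i

DFT(5x + 1y) = 5·X + 1·Y = [-19, 14-21i, -9, 14+21i]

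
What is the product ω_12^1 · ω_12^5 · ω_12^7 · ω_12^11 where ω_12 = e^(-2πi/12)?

The primitive 12th roots of unity are ω_12^k for k coprime to 12: k ∈ {1, 5, 7, 11}
Their product equals the constant term of the cyclotomic polynomial Φ_12(x) up to sign.
For n ≥ 3, the product of all primitive nth roots of unity is 1. (For n=1 it is 1; for n=2 it is -1.)

1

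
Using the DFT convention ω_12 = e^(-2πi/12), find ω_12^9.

ω_12^9 = e^(-2πi·9/12)
= cos(-2π·9/12) + i·sin(-2π·9/12)
= cos(-18π/12) + i·sin(-18π/12)

ω_12^9 = cos(-18π/12) + i·sin(-18π/12) = 1i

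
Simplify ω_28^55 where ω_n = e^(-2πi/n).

Since ω_28^28 = 1, powers reduce modulo 28.
55 mod 28 = 27
So ω_28^55 = ω_28^27 = e^(-2πi·27/28)

ω_28^55 = ω_28^27 = 0.9749+0.2225i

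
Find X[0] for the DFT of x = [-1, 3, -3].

X[0] = Σ(n=0 to 2) x[n] · ω_3^0 = Σ x[n]
= (-1) + (3) + (-3)

X[0] = -1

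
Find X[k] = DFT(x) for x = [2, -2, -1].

X[k] = Σ(n=0 to 2) x[n] · ω_3^(nk)
where ω_3 = e^(-2πi/3)

Computing each X[k]:
X[0] = -1
X[1] = 3.5000+0.8660i
X[2] = 3.5000-0.8660i

X = [-1, 3.5000+0.8660i, 3.5000-0.8660i]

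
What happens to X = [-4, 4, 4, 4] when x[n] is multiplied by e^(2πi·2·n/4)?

Modulation property: DFT(ω_4^(-2n)·x[n]) = X[(k-2) mod 4], so circularly shift X by 2 positions.

X[k-2] = [4, 4, -4, 4]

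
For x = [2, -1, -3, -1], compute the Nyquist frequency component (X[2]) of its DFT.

X[2] = Σ(n=0 to 3) x[n] · ω_4^(2n) where ω_4 = e^(-2πi/4)
= (2)·ω_4^0 + (-1)·ω_4^2 + (-3)·ω_4^4 + (-1)·ω_4^6

X[2] = 1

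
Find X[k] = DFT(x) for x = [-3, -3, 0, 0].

X[k] = Σ(n=0 to 3) x[n] · ω_4^(nk)
where ω_4 = e^(-2πi/4)

Computing each X[k]:
X[0] = -6
X[1] = -3+3i
X[2] = 0
X[3] = -3-3i

X = [-6, -3+3i, 0, -3-3i]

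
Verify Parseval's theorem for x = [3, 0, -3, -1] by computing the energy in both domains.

Time domain:
Σ|x[n]|² = |3|² + |0|² + |-3|² + |-1|² = 19.0000

Frequency domain:
(1/4)Σ|X[k]|² = (1/4)(|-1|² + |6-1i|² + |1|² + |6+1i|²) = (1/4)·76.0000 = 19.0000

Both sides agree, confirming Parseval's theorem.

Σ|x[n]|² = (1/N)Σ|X[k]|² = 19.0000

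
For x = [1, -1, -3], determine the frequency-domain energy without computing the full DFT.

Parseval: Σ|x[n]|² = (1/N)Σ|X[k]|², so Σ|X[k]|² = N·Σ|x[n]|² = 3·11.0000

Σ|X[k]|² = N·Σ|x[n]|² = 3·11.0000 = 33.0000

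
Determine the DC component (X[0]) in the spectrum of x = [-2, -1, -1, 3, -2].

X[0] = Σ(n=0 to 4) x[n] · ω_5^0 = Σ x[n]
= (-2) + (-1) + (-1) + (3) + (-2)

X[0] = -3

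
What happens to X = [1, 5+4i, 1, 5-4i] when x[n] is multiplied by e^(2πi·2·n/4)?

Modulation property: DFT(ω_4^(-2n)·x[n]) = X[(k-2) mod 4], so circularly shift X by 2 positions.

X[k-2] = [1, 5-4i, 1, 5+4i]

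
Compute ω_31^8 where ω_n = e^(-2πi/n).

ω_31^8 = e^(-2πi·8/31)
= cos(-2π·8/31) + i·sin(-2π·8/31)
= cos(-16π/31) + i·sin(-16π/31)

ω_31^8 = cos(-16π/31) + i·sin(-16π/31) = -0.0506-0.9987i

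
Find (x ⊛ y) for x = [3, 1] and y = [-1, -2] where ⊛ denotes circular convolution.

(x ⊛ y)[n] = Σ(m=0 to 1) x[m] · y[(n-m) mod 2]

Computing each output sample:
(x ⊛ y)[0] = -5
(x ⊛ y)[1] = -7

x ⊛ y = [-5, -7]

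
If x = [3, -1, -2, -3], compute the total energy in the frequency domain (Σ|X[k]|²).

Parseval: Σ|x[n]|² = (1/N)Σ|X[k]|², so Σ|X[k]|² = N·Σ|x[n]|² = 4·23.0000

Σ|X[k]|² = N·Σ|x[n]|² = 4·23.0000 = 92.0000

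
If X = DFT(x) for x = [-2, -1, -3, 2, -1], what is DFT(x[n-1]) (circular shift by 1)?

Time shift by 1: X_shifted[k] = ω_5^(1k) · X[k]
Shifted x = [-1, -2, -1, -3, 2]

DFT(x[n-1]) = [-5, 2.2361+2.6287i, -2.2361+4.2533i, -2.2361-4.2533i, 2.2361-2.6287i]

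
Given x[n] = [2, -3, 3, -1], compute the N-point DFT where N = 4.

X[k] = Σ(n=0 to 3) x[n] · ω_4^(nk)
where ω_4 = e^(-2πi/4)

Computing each X[k]:
X[0] = 1
X[1] = -1+2i
X[2] = 9
X[3] = -1-2i

X = [1, -1+2i, 9, -1-2i]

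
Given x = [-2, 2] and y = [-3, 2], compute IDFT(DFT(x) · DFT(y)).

(x ⊛ y)[n] = Σ(m=0 to 1) x[m] · y[(n-m) mod 2]

Computing each output sample:
(x ⊛ y)[0] = 10
(x ⊛ y)[1] = -10

x ⊛ y = [10, -10]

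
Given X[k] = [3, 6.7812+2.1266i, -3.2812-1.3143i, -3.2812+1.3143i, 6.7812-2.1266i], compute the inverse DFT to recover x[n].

x[n] = (1/5) Σ(k=0 to 4) X[k] · e^(2πikn/5)

Computing each x[n]:
x[0] = 2
x[1] = 2
x[2] = -3
x[3] = -1
x[4] = 3

x = [2, 2, -3, -1, 3]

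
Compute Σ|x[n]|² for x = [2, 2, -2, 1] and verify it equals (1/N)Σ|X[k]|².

Time domain:
Σ|x[n]|² = |2|² + |2|² + |-2|² + |1|² = 13.0000

Frequency domain:
(1/4)Σ|X[k]|² = (1/4)(|3|² + |4-1i|² + |-3|² + |4+1i|²) = (1/4)·52.0000 = 13.0000

Both sides agree, confirming Parseval's theorem.

Σ|x[n]|² = (1/N)Σ|X[k]|² = 13.0000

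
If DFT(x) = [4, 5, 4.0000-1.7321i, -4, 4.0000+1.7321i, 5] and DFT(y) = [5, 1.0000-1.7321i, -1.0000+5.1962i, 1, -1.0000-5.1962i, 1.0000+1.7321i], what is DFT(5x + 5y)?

By linearity: DFT(5x + 5y) = 5·DFT(x) + 5·DFT(y)
= 5·[4, 5, 4.0000-1.7321i, -4, 4.0000+1.7321i, 5] + 5·[5, 1.0000-1.7321i, -1.0000+5.1962i, 1, -1.0000-5.1962i, 1.0000+1.7321i]

Computing element-wise:
Z[0] = 5·(4) + 5·(5) = 45
Z[1] = 5·(5) + 5·(1.0000-1.7321i) = 30.0000-8.6605i
Z[2] = 5·(4.0000-1.7321i) + 5·(-1.0000+5.1962i) = 15.0000+17.3205i
Z[3] = 5·(-4) + 5·(1) = -15
Z[4] = 5·(4.0000+1.7321i) + 5·(-1.0000-5.1962i) = 15.0000-17.3205i
Z[5] = 5·(5) + 5·(1.0000+1.7321i) = 30.0000+8.6605i

DFT(5x + 5y) = 5·X + 5·Y = [45, 30.0000-8.6605i, 15.0000+17.3205i, -15, 15.0000-17.3205i, 30.0000+8.6605i]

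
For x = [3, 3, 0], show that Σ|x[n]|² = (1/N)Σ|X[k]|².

Time domain:
Σ|x[n]|² = |3|² + |3|² + |0|² = 18.0000

Frequency domain:
(1/3)Σ|X[k]|² = (1/3)(|6|² + |1.5000-2.5981i|² + |1.5000+2.5981i|²) = (1/3)·54.0000 = 18.0000

Both sides agree, confirming Parseval's theorem.

Σ|x[n]|² = (1/N)Σ|X[k]|² = 18.0000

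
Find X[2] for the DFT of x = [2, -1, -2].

X[2] = Σ(n=0 to 2) x[n] · ω_3^(2n) where ω_3 = e^(-2πi/3)
= (2)·ω_3^0 + (-1)·ω_3^2 + (-2)·ω_3^4

X[2] = 3.5000+0.8660i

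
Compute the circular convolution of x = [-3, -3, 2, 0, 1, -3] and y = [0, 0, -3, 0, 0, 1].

(x ⊛ y)[n] = Σ(m=0 to 5) x[m] · y[(n-m) mod 6]

Computing each output sample:
(x ⊛ y)[0] = -6
(x ⊛ y)[1] = 11
(x ⊛ y)[2] = 9
(x ⊛ y)[3] = 10
(x ⊛ y)[4] = -9
(x ⊛ y)[5] = -3

x ⊛ y = [-6, 11, 9, 10, -9, -3]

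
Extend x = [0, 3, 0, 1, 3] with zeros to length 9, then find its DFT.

Original 5-point DFT: [7, 1.0451+0.5878i, -4.5451-0.9511i, -4.5451+0.9511i, 1.0451-0.5878i]
Zero-padded 9-point DFT provides frequency interpolation.

DFT_9([x, 0, ...]) = [7, -1.0209-3.8204i, 2.3191-0.1600i, -2.0000-5.1962i, -2.7981+1.0623i, -2.7981-1.0623i, -2.0000+5.1962i, 2.3191+0.1600i, -1.0209+3.8204i]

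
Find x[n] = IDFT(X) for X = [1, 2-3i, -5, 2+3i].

x[n] = (1/4) Σ(k=0 to 3) X[k] · e^(2πikn/4)

Computing each x[n]:
x[0] = 0
x[1] = 3
x[2] = -2
x[3] = 0

x = [0, 3, -2, 0]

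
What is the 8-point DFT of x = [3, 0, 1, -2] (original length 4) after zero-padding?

Original 4-point DFT: [2, 2-2i, 6, 2+2i]
Zero-padded 8-point DFT provides frequency interpolation.

DFT_8([x, 0, ...]) = [2, 4.4142+0.4142i, 2-2i, 1.5858+2.4142i, 6, 1.5858-2.4142i, 2+2i, 4.4142-0.4142i]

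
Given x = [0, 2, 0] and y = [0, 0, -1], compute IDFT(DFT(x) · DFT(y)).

(x ⊛ y)[n] = Σ(m=0 to 2) x[m] · y[(n-m) mod 3]

Computing each output sample:
(x ⊛ y)[0] = -2
(x ⊛ y)[1] = 0
(x ⊛ y)[2] = 0

x ⊛ y = [-2, 0, 0]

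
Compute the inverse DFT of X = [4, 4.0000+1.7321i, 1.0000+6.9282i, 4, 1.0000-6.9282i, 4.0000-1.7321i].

x[n] = (1/6) Σ(k=0 to 5) X[k] · e^(2πikn/6)

Computing each x[n]:
x[0] = 3
x[1] = -2
x[2] = 2
x[3] = -1
x[4] = -1
x[5] = 3

x = [3, -2, 2, -1, -1, 3]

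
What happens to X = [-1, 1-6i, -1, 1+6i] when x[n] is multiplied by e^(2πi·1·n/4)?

Modulation property: DFT(ω_4^(-1n)·x[n]) = X[(k-1) mod 4], so circularly shift X by 1 positions.

X[k-1] = [1+6i, -1, 1-6i, -1]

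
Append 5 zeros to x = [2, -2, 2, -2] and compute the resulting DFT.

Original 4-point DFT: [0, 0, 8, 0]
Zero-padded 9-point DFT provides frequency interpolation.

DFT_9([x, 0, ...]) = [0, 1.8152+1.0480i, 0.7733-0.4465i, 3.4641i, 6.4115+3.7017i, 6.4115-3.7017i, -3.4641i, 0.7733+0.4465i, 1.8152-1.0480i]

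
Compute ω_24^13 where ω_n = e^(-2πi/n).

ω_24^13 = e^(-2πi·13/24)
= cos(-2π·13/24) + i·sin(-2π·13/24)
= cos(-26π/24) + i·sin(-26π/24)

ω_24^13 = cos(-26π/24) + i·sin(-26π/24) = -0.9659+0.2588i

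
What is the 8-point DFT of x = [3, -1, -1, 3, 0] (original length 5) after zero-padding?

Original 5-point DFT: [4, 1.0729+3.3022i, 4.4271-3.2164i, 4.4271+3.2164i, 1.0729-3.3022i]
Zero-padded 8-point DFT provides frequency interpolation.

DFT_8([x, 0, ...]) = [4, 0.1716-0.4142i, 4+4i, 5.8284-2.4142i, 0, 5.8284+2.4142i, 4-4i, 0.1716+0.4142i]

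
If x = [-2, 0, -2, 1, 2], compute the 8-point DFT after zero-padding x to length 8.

Original 5-point DFT: [-1, -0.5729+3.6655i, -3.9271-1.6776i, -3.9271+1.6776i, -0.5729-3.6655i]
Zero-padded 8-point DFT provides frequency interpolation.

DFT_8([x, 0, ...]) = [-1, -4.7071+1.2929i, 2+1i, -3.2929-2.7071i, -3, -3.2929+2.7071i, 2-1i, -4.7071-1.2929i]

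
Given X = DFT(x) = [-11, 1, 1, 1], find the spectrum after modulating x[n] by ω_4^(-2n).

Modulation property: DFT(ω_4^(-2n)·x[n]) = X[(k-2) mod 4], so circularly shift X by 2 positions.

X[k-2] = [1, 1, -11, 1]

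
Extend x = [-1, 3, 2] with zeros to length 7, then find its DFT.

Original 3-point DFT: [4, -3.5000-0.8660i, -3.5000+0.8660i]
Zero-padded 7-point DFT provides frequency interpolation.

DFT_7([x, 0, ...]) = [4, 0.4254-4.2954i, -3.4695-2.0570i, -2.4559+0.2620i, -2.4559-0.2620i, -3.4695+2.0570i, 0.4254+4.2954i]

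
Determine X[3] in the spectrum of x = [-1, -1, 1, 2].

X[3] = Σ(n=0 to 3) x[n] · ω_4^(3n) where ω_4 = e^(-2πi/4)
= (-1)·ω_4^0 + (-1)·ω_4^3 + (1)·ω_4^6 + (2)·ω_4^9

X[3] = -2-3i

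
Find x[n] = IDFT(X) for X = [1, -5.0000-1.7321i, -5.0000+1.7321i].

x[n] = (1/3) Σ(k=0 to 2) X[k] · e^(2πikn/3)

Computing each x[n]:
x[0] = -3
x[1] = 3
x[2] = 1

x = [-3, 3, 1]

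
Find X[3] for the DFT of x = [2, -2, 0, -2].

X[3] = Σ(n=0 to 3) x[n] · ω_4^(3n) where ω_4 = e^(-2πi/4)
= (2)·ω_4^0 + (-2)·ω_4^3 + (0)·ω_4^6 + (-2)·ω_4^9

X[3] = 2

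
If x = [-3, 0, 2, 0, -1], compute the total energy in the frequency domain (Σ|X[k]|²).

Parseval: Σ|x[n]|² = (1/N)Σ|X[k]|², so Σ|X[k]|² = N·Σ|x[n]|² = 5·14.0000

Σ|X[k]|² = N·Σ|x[n]|² = 5·14.0000 = 70.0000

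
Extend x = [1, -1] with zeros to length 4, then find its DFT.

Original 2-point DFT: [0, 2]
Zero-padded 4-point DFT provides frequency interpolation.

DFT_4([x, 0, ...]) = [0, 1+1i, 2, 1-1i]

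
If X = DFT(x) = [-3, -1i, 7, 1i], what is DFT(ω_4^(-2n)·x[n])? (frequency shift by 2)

Modulation property: DFT(ω_4^(-2n)·x[n]) = X[(k-2) mod 4], so circularly shift X by 2 positions.

X[k-2] = [7, 1i, -3, -1i]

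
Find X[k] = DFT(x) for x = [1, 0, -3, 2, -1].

X[k] = Σ(n=0 to 4) x[n] · ω_5^(nk)
where ω_5 = e^(-2πi/5)

Computing each X[k]:
X[0] = -1
X[1] = 1.5000+1.9879i
X[2] = 1.5000-5.3431i
X[3] = 1.5000+5.3431i
X[4] = 1.5000-1.9879i

X = [-1, 1.5000+1.9879i, 1.5000-5.3431i, 1.5000+5.3431i, 1.5000-1.9879i]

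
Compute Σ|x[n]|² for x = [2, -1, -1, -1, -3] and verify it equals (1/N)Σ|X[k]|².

Time domain:
Σ|x[n]|² = |2|² + |-1|² + |-1|² + |-1|² + |-3|² = 16.0000

Frequency domain:
(1/5)Σ|X[k]|² = (1/5)(|-4|² + |2.3820-1.9021i|² + |4.6180-1.1756i|² + |4.6180+1.1756i|² + |2.3820+1.9021i|²) = (1/5)·80.0000 = 16.0000

Both sides agree, confirming Parseval's theorem.

Σ|x[n]|² = (1/N)Σ|X[k]|² = 16.0000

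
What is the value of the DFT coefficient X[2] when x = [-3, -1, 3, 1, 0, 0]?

X[2] = Σ(n=0 to 5) x[n] · ω_6^(2n) where ω_6 = e^(-2πi/6)
= (-3)·ω_6^0 + (-1)·ω_6^2 + (3)·ω_6^4 + (1)·ω_6^6 + (0)·ω_6^8 + (0)·ω_6^10

X[2] = -3.0000+3.4641i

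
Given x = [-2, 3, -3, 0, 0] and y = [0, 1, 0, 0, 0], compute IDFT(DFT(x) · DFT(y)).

(x ⊛ y)[n] = Σ(m=0 to 4) x[m] · y[(n-m) mod 5]

Computing each output sample:
(x ⊛ y)[0] = 0
(x ⊛ y)[1] = -2
(x ⊛ y)[2] = 3
(x ⊛ y)[3] = -3
(x ⊛ y)[4] = 0

x ⊛ y = [0, -2, 3, -3, 0]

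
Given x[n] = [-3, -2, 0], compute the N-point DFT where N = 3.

X[k] = Σ(n=0 to 2) x[n] · ω_3^(nk)
where ω_3 = e^(-2πi/3)

Computing each X[k]:
X[0] = -5
X[1] = -2.0000+1.7321i
X[2] = -2.0000-1.7321i

X = [-5, -2.0000+1.7321i, -2.0000-1.7321i]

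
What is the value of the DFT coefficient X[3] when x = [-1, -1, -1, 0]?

X[3] = Σ(n=0 to 3) x[n] · ω_4^(3n) where ω_4 = e^(-2πi/4)
= (-1)·ω_4^0 + (-1)·ω_4^3 + (-1)·ω_4^6 + (0)·ω_4^9

X[3] = -1i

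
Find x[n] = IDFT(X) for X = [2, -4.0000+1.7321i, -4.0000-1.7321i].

x[n] = (1/3) Σ(k=0 to 2) X[k] · e^(2πikn/3)

Computing each x[n]:
x[0] = -2
x[1] = 1
x[2] = 3

x = [-2, 1, 3]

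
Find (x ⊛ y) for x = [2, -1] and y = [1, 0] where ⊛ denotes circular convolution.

(x ⊛ y)[n] = Σ(m=0 to 1) x[m] · y[(n-m) mod 2]

Computing each output sample:
(x ⊛ y)[0] = 2
(x ⊛ y)[1] = -1

x ⊛ y = [2, -1]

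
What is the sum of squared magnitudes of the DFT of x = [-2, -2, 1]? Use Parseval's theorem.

Parseval: Σ|x[n]|² = (1/N)Σ|X[k]|², so Σ|X[k]|² = N·Σ|x[n]|² = 3·9.0000

Σ|X[k]|² = N·Σ|x[n]|² = 3·9.0000 = 27.0000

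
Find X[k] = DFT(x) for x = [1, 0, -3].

X[k] = Σ(n=0 to 2) x[n] · ω_3^(nk)
where ω_3 = e^(-2πi/3)

Computing each X[k]:
X[0] = -2
X[1] = 2.5000-2.5981i
X[2] = 2.5000+2.5981i

X = [-2, 2.5000-2.5981i, 2.5000+2.5981i]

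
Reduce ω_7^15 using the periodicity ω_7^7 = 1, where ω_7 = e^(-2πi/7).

Since ω_7^7 = 1, powers reduce modulo 7.
15 mod 7 = 1
So ω_7^15 = ω_7^1 = e^(-2πi·1/7)

ω_7^15 = ω_7^1 = 0.6235-0.7818i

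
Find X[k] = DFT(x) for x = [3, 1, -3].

X[k] = Σ(n=0 to 2) x[n] · ω_3^(nk)
where ω_3 = e^(-2πi/3)

Computing each X[k]:
X[0] = 1
X[1] = 4.0000-3.4641i
X[2] = 4.0000+3.4641i

X = [1, 4.0000-3.4641i, 4.0000+3.4641i]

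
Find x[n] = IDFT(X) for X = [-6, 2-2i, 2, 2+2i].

x[n] = (1/4) Σ(k=0 to 3) X[k] · e^(2πikn/4)

Computing each x[n]:
x[0] = 0
x[1] = -1
x[2] = -2
x[3] = -3

x = [0, -1, -2, -3]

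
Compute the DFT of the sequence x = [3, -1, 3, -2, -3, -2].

X[k] = Σ(n=0 to 5) x[n] · ω_6^(nk)
where ω_6 = e^(-2πi/6)

Computing each X[k]:
X[0] = -2
X[1] = 3.5000-6.0622i
X[2] = 2.5000+4.3301i
X[3] = 8
X[4] = 2.5000-4.3301i
X[5] = 3.5000+6.0622i

X = [-2, 3.5000-6.0622i, 2.5000+4.3301i, 8, 2.5000-4.3301i, 3.5000+6.0622i]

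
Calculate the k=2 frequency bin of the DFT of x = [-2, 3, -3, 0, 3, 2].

X[2] = Σ(n=0 to 5) x[n] · ω_6^(2n) where ω_6 = e^(-2πi/6)
= (-2)·ω_6^0 + (3)·ω_6^2 + (-3)·ω_6^4 + (0)·ω_6^6 + (3)·ω_6^8 + (2)·ω_6^10

X[2] = -4.5000-6.0622i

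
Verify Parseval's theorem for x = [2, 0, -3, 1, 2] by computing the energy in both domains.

Time domain:
Σ|x[n]|² = |2|² + |0|² + |-3|² + |1|² + |2|² = 18.0000

Frequency domain:
(1/5)Σ|X[k]|² = (1/5)(|2|² + |4.2361+4.2533i|² + |-0.2361-2.6287i|² + |-0.2361+2.6287i|² + |4.2361-4.2533i|²) = (1/5)·90.0000 = 18.0000

Both sides agree, confirming Parseval's theorem.

Σ|x[n]|² = (1/N)Σ|X[k]|² = 18.0000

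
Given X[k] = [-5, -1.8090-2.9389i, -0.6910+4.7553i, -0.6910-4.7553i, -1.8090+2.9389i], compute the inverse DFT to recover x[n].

x[n] = (1/5) Σ(k=0 to 4) X[k] · e^(2πikn/5)

Computing each x[n]:
x[0] = -2
x[1] = -1
x[2] = 2
x[3] = -3
x[4] = -1

x = [-2, -1, 2, -3, -1]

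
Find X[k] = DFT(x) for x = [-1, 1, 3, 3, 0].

X[k] = Σ(n=0 to 4) x[n] · ω_5^(nk)
where ω_5 = e^(-2πi/5)

Computing each X[k]:
X[0] = 6
X[1] = -5.5451-0.9511i
X[2] = 0.0451-0.5878i
X[3] = 0.0451+0.5878i
X[4] = -5.5451+0.9511i

X = [6, -5.5451-0.9511i, 0.0451-0.5878i, 0.0451+0.5878i, -5.5451+0.9511i]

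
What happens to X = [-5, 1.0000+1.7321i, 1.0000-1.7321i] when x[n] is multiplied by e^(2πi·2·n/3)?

Modulation property: DFT(ω_3^(-2n)·x[n]) = X[(k-2) mod 3], so circularly shift X by 2 positions.

X[k-2] = [1.0000+1.7321i, 1.0000-1.7321i, -5]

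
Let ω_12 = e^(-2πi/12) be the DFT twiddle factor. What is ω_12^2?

ω_12^2 = e^(-2πi·2/12)
= cos(-2π·2/12) + i·sin(-2π·2/12)
= cos(-4π/12) + i·sin(-4π/12)

ω_12^2 = cos(-4π/12) + i·sin(-4π/12) = 0.5000-0.8660i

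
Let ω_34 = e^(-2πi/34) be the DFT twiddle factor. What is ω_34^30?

ω_34^30 = e^(-2πi·30/34)
= cos(-2π·30/34) + i·sin(-2π·30/34)
= cos(-60π/34) + i·sin(-60π/34)

ω_34^30 = cos(-60π/34) + i·sin(-60π/34) = 0.7390+0.6737i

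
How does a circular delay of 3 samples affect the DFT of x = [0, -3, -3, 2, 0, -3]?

Time shift by 3: X_shifted[k] = ω_6^(3k) · X[k]
Shifted x = [2, 0, -3, 0, -3, -3]

DFT(x[n-3]) = [-7, 3.5000-2.5981i, 6.5000-2.5981i, -1, 6.5000+2.5981i, 3.5000+2.5981i]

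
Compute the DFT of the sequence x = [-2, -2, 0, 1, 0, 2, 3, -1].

X[k] = Σ(n=0 to 7) x[n] · ω_8^(nk)
where ω_8 = e^(-2πi/8)

Computing each X[k]:
X[0] = 1
X[1] = -6.2426+4.4142i
X[2] = -5
X[3] = 2.2426-1.5858i
X[4] = 1
X[5] = 2.2426+1.5858i
X[6] = -5
X[7] = -6.2426-4.4142i

X = [1, -6.2426+4.4142i, -5, 2.2426-1.5858i, 1, 2.2426+1.5858i, -5, -6.2426-4.4142i]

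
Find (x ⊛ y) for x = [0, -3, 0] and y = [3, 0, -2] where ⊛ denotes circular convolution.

(x ⊛ y)[n] = Σ(m=0 to 2) x[m] · y[(n-m) mod 3]

Computing each output sample:
(x ⊛ y)[0] = 6
(x ⊛ y)[1] = -9
(x ⊛ y)[2] = 0

x ⊛ y = [6, -9, 0]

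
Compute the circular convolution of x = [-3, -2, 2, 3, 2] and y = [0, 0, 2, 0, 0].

(x ⊛ y)[n] = Σ(m=0 to 4) x[m] · y[(n-m) mod 5]

Computing each output sample:
(x ⊛ y)[0] = 6
(x ⊛ y)[1] = 4
(x ⊛ y)[2] = -6
(x ⊛ y)[3] = -4
(x ⊛ y)[4] = 4

x ⊛ y = [6, 4, -6, -4, 4]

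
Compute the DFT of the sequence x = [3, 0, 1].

X[k] = Σ(n=0 to 2) x[n] · ω_3^(nk)
where ω_3 = e^(-2πi/3)

Computing each X[k]:
X[0] = 4
X[1] = 2.5000+0.8660i
X[2] = 2.5000-0.8660i

X = [4, 2.5000+0.8660i, 2.5000-0.8660i]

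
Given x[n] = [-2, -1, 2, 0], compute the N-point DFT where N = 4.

X[k] = Σ(n=0 to 3) x[n] · ω_4^(nk)
where ω_4 = e^(-2πi/4)

Computing each X[k]:
X[0] = -1
X[1] = -4+1i
X[2] = 1
X[3] = -4-1i

X = [-1, -4+1i, 1, -4-1i]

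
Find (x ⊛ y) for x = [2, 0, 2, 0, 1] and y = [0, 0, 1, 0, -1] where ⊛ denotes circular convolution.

(x ⊛ y)[n] = Σ(m=0 to 4) x[m] · y[(n-m) mod 5]

Computing each output sample:
(x ⊛ y)[0] = 0
(x ⊛ y)[1] = -1
(x ⊛ y)[2] = 2
(x ⊛ y)[3] = -1
(x ⊛ y)[4] = 0

x ⊛ y = [0, -1, 2, -1, 0]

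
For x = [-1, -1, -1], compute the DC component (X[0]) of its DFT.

X[0] = Σ(n=0 to 2) x[n] · ω_3^0 = Σ x[n]
= (-1) + (-1) + (-1)

X[0] = -3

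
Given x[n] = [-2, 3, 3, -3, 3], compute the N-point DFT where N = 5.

X[k] = Σ(n=0 to 4) x[n] · ω_5^(nk)
where ω_5 = e^(-2πi/5)

Computing each X[k]:
X[0] = 4
X[1] = -0.1459-3.5267i
X[2] = -6.8541+5.7063i
X[3] = -6.8541-5.7063i
X[4] = -0.1459+3.5267i

X = [4, -0.1459-3.5267i, -6.8541+5.7063i, -6.8541-5.7063i, -0.1459+3.5267i]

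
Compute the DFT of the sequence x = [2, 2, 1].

X[k] = Σ(n=0 to 2) x[n] · ω_3^(nk)
where ω_3 = e^(-2πi/3)

Computing each X[k]:
X[0] = 5
X[1] = 0.5000-0.8660i
X[2] = 0.5000+0.8660i

X = [5, 0.5000-0.8660i, 0.5000+0.8660i]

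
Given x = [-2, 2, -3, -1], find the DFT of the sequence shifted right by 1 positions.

Time shift by 1: X_shifted[k] = ω_4^(1k) · X[k]
Shifted x = [-1, -2, 2, -3]

DFT(x[n-1]) = [-4, -3-1i, 6, -3+1i]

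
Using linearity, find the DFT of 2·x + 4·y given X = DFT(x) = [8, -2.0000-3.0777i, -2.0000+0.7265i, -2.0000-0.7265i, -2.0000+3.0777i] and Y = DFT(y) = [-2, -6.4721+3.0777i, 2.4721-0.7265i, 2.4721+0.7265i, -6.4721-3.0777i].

By linearity: DFT(2x + 4y) = 2·DFT(x) + 4·DFT(y)
= 2·[8, -2.0000-3.0777i, -2.0000+0.7265i, -2.0000-0.7265i, -2.0000+3.0777i] + 4·[-2, -6.4721+3.0777i, 2.4721-0.7265i, 2.4721+0.7265i, -6.4721-3.0777i]

Computing element-wise:
Z[0] = 2·(8) + 4·(-2) = 8
Z[1] = 2·(-2.0000-3.0777i) + 4·(-6.4721+3.0777i) = -29.8884+6.1554i
Z[2] = 2·(-2.0000+0.7265i) + 4·(2.4721-0.7265i) = 5.8884-1.4530i
Z[3] = 2·(-2.0000-0.7265i) + 4·(2.4721+0.7265i) = 5.8884+1.4530i
Z[4] = 2·(-2.0000+3.0777i) + 4·(-6.4721-3.0777i) = -29.8884-6.1554i

DFT(2x + 4y) = 2·X + 4·Y = [8, -29.8884+6.1554i, 5.8884-1.4530i, 5.8884+1.4530i, -29.8884-6.1554i]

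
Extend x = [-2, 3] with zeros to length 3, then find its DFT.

Original 2-point DFT: [1, -5]
Zero-padded 3-point DFT provides frequency interpolation.

DFT_3([x, 0, ...]) = [1, -3.5000-2.5981i, -3.5000+2.5981i]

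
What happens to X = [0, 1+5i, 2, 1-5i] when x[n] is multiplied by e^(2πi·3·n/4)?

Modulation property: DFT(ω_4^(-3n)·x[n]) = X[(k-3) mod 4], so circularly shift X by 3 positions.

X[k-3] = [1+5i, 2, 1-5i, 0]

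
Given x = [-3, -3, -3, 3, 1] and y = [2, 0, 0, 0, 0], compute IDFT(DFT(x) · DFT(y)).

(x ⊛ y)[n] = Σ(m=0 to 4) x[m] · y[(n-m) mod 5]

Computing each output sample:
(x ⊛ y)[0] = -6
(x ⊛ y)[1] = -6
(x ⊛ y)[2] = -6
(x ⊛ y)[3] = 6
(x ⊛ y)[4] = 2

x ⊛ y = [-6, -6, -6, 6, 2]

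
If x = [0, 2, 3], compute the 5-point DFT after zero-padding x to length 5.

Original 3-point DFT: [5, -2.5000+0.8660i, -2.5000-0.8660i]
Zero-padded 5-point DFT provides frequency interpolation.

DFT_5([x, 0, ...]) = [5, -1.8090-3.6655i, -0.6910+1.6776i, -0.6910-1.6776i, -1.8090+3.6655i]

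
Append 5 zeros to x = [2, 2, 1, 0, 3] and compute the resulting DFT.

Original 5-point DFT: [8, 2.7361+0.3633i, -1.7361+1.5388i, -1.7361-1.5388i, 2.7361-0.3633i]
Zero-padded 10-point DFT provides frequency interpolation.

DFT_10([x, 0, ...]) = [8, 1.5000-3.8900i, 2.7361+0.3633i, 1.5000-4.1675i, -1.7361+1.5388i, 4, -1.7361-1.5388i, 1.5000+4.1675i, 2.7361-0.3633i, 1.5000+3.8900i]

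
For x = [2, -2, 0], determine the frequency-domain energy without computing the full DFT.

Parseval: Σ|x[n]|² = (1/N)Σ|X[k]|², so Σ|X[k]|² = N·Σ|x[n]|² = 3·8.0000

Σ|X[k]|² = N·Σ|x[n]|² = 3·8.0000 = 24.0000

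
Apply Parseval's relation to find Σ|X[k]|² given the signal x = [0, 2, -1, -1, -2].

Parseval: Σ|x[n]|² = (1/N)Σ|X[k]|², so Σ|X[k]|² = N·Σ|x[n]|² = 5·10.0000

Σ|X[k]|² = N·Σ|x[n]|² = 5·10.0000 = 50.0000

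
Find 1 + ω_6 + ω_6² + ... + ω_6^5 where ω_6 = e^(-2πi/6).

Sum of all nth roots of unity equals 0 for n > 1 (geometric series with r ≠ 1).

0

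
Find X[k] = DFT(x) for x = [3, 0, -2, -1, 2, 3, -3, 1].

X[k] = Σ(n=0 to 7) x[n] · ω_8^(nk)
where ω_8 = e^(-2πi/8)

Computing each X[k]:
X[0] = 3
X[1] = 0.2929+2.5355i
X[2] = 10-3i
X[3] = 1.7071+4.5355i
X[4] = -3
X[5] = 1.7071-4.5355i
X[6] = 10+3i
X[7] = 0.2929-2.5355i

X = [3, 0.2929+2.5355i, 10-3i, 1.7071+4.5355i, -3, 1.7071-4.5355i, 10+3i, 0.2929-2.5355i]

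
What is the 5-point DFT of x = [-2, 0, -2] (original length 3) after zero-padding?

Original 3-point DFT: [-4, -1.0000-1.7321i, -1.0000+1.7321i]
Zero-padded 5-point DFT provides frequency interpolation.

DFT_5([x, 0, ...]) = [-4, -0.3820+1.1756i, -2.6180-1.9021i, -2.6180+1.9021i, -0.3820-1.1756i]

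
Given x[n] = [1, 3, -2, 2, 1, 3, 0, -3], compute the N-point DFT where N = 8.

X[k] = Σ(n=0 to 7) x[n] · ω_8^(nk)
where ω_8 = e^(-2πi/8)

Computing each X[k]:
X[0] = 5
X[1] = -3.5355-1.5355i
X[2] = 4-7i
X[3] = 3.5355-5.5355i
X[4] = -5
X[5] = 3.5355+5.5355i
X[6] = 4+7i
X[7] = -3.5355+1.5355i

X = [5, -3.5355-1.5355i, 4-7i, 3.5355-5.5355i, -5, 3.5355+5.5355i, 4+7i, -3.5355+1.5355i]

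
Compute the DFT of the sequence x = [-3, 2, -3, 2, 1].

X[k] = Σ(n=0 to 4) x[n] · ω_5^(nk)
where ω_5 = e^(-2πi/5)

Computing each X[k]:
X[0] = -1
X[1] = -1.2639+1.9879i
X[2] = -5.7361-5.3431i
X[3] = -5.7361+5.3431i
X[4] = -1.2639-1.9879i

X = [-1, -1.2639+1.9879i, -5.7361-5.3431i, -5.7361+5.3431i, -1.2639-1.9879i]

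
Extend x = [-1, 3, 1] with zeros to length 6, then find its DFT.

Original 3-point DFT: [3, -3.0000-1.7321i, -3.0000+1.7321i]
Zero-padded 6-point DFT provides frequency interpolation.

DFT_6([x, 0, ...]) = [3, -3.4641i, -3.0000-1.7321i, -3, -3.0000+1.7321i, 3.4641i]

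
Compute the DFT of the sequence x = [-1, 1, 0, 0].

X[k] = Σ(n=0 to 3) x[n] · ω_4^(nk)
where ω_4 = e^(-2πi/4)

Computing each X[k]:
X[0] = 0
X[1] = -1-1i
X[2] = -2
X[3] = -1+1i

X = [0, -1-1i, -2, -1+1i]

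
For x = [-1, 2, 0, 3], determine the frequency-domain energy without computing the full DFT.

Parseval: Σ|x[n]|² = (1/N)Σ|X[k]|², so Σ|X[k]|² = N·Σ|x[n]|² = 4·14.0000

Σ|X[k]|² = N·Σ|x[n]|² = 4·14.0000 = 56.0000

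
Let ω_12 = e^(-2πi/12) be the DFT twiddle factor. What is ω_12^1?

ω_12^1 = e^(-2πi·1/12)
= cos(-2π·1/12) + i·sin(-2π·1/12)
= cos(-2π/12) + i·sin(-2π/12)

ω_12^1 = cos(-2π/12) + i·sin(-2π/12) = 0.8660-0.5000i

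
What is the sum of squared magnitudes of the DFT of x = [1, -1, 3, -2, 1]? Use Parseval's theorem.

Parseval: Σ|x[n]|² = (1/N)Σ|X[k]|², so Σ|X[k]|² = N·Σ|x[n]|² = 5·16.0000

Σ|X[k]|² = N·Σ|x[n]|² = 5·16.0000 = 80.0000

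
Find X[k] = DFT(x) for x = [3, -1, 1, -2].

X[k] = Σ(n=0 to 3) x[n] · ω_4^(nk)
where ω_4 = e^(-2πi/4)

Computing each X[k]:
X[0] = 1
X[1] = 2-1i
X[2] = 7
X[3] = 2+1i

X = [1, 2-1i, 7, 2+1i]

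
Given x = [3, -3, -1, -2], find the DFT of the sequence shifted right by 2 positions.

Time shift by 2: X_shifted[k] = ω_4^(2k) · X[k]
Shifted x = [-1, -2, 3, -3]

DFT(x[n-2]) = [-3, -4-1i, 7, -4+1i]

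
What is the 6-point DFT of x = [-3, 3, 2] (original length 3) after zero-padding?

Original 3-point DFT: [2, -5.5000-0.8660i, -5.5000+0.8660i]
Zero-padded 6-point DFT provides frequency interpolation.

DFT_6([x, 0, ...]) = [2, -2.5000-4.3301i, -5.5000-0.8660i, -4, -5.5000+0.8660i, -2.5000+4.3301i]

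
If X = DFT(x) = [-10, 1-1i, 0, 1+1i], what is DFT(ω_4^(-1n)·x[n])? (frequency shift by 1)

Modulation property: DFT(ω_4^(-1n)·x[n]) = X[(k-1) mod 4], so circularly shift X by 1 positions.

X[k-1] = [1+1i, -10, 1-1i, 0]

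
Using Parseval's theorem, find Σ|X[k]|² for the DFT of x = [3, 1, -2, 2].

Parseval: Σ|x[n]|² = (1/N)Σ|X[k]|², so Σ|X[k]|² = N·Σ|x[n]|² = 4·18.0000

Σ|X[k]|² = N·Σ|x[n]|² = 4·18.0000 = 72.0000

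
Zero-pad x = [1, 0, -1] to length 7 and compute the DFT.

Original 3-point DFT: [0, 1.5000-0.8660i, 1.5000+0.8660i]
Zero-padded 7-point DFT provides frequency interpolation.

DFT_7([x, 0, ...]) = [0, 1.2225+0.9749i, 1.9010-0.4339i, 0.3765-0.7818i, 0.3765+0.7818i, 1.9010+0.4339i, 1.2225-0.9749i]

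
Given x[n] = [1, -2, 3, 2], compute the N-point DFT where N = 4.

X[k] = Σ(n=0 to 3) x[n] · ω_4^(nk)
where ω_4 = e^(-2πi/4)

Computing each X[k]:
X[0] = 4
X[1] = -2+4i
X[2] = 4
X[3] = -2-4i

X = [4, -2+4i, 4, -2-4i]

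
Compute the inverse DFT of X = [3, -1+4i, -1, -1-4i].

x[n] = (1/4) Σ(k=0 to 3) X[k] · e^(2πikn/4)

Computing each x[n]:
x[0] = 0
x[1] = -1
x[2] = 1
x[3] = 3

x = [0, -1, 1, 3]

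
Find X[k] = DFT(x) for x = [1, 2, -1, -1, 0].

X[k] = Σ(n=0 to 4) x[n] · ω_5^(nk)
where ω_5 = e^(-2πi/5)

Computing each X[k]:
X[0] = 1
X[1] = 3.2361-1.9021i
X[2] = -1.2361-1.1756i
X[3] = -1.2361+1.1756i
X[4] = 3.2361+1.9021i

X = [1, 3.2361-1.9021i, -1.2361-1.1756i, -1.2361+1.1756i, 3.2361+1.9021i]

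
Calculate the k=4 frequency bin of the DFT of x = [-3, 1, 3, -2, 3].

X[4] = Σ(n=0 to 4) x[n] · ω_5^(4n) where ω_5 = e^(-2πi/5)
= (-3)·ω_5^0 + (1)·ω_5^4 + (3)·ω_5^8 + (-2)·ω_5^12 + (3)·ω_5^16

X[4] = -2.5729+1.0368i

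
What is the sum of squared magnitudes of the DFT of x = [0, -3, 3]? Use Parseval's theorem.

Parseval: Σ|x[n]|² = (1/N)Σ|X[k]|², so Σ|X[k]|² = N·Σ|x[n]|² = 3·18.0000

Σ|X[k]|² = N·Σ|x[n]|² = 3·18.0000 = 54.0000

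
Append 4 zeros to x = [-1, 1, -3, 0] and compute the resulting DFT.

Original 4-point DFT: [-3, 2-1i, -5, 2+1i]
Zero-padded 8-point DFT provides frequency interpolation.

DFT_8([x, 0, ...]) = [-3, -0.2929+2.2929i, 2-1i, -1.7071-3.7071i, -5, -1.7071+3.7071i, 2+1i, -0.2929-2.2929i]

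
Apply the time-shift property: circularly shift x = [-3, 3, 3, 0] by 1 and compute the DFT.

Time shift by 1: X_shifted[k] = ω_4^(1k) · X[k]
Shifted x = [0, -3, 3, 3]

DFT(x[n-1]) = [3, -3+6i, 3, -3-6i]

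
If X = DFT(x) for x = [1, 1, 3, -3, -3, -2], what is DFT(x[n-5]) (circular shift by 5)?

Time shift by 5: X_shifted[k] = ω_6^(5k) · X[k]
Shifted x = [1, 3, -3, -3, -2, 1]

DFT(x[n-5]) = [-3, 8.5000-0.8660i, -1.5000-2.5981i, -5, -1.5000+2.5981i, 8.5000+0.8660i]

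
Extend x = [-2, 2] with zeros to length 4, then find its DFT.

Original 2-point DFT: [0, -4]
Zero-padded 4-point DFT provides frequency interpolation.

DFT_4([x, 0, ...]) = [0, -2-2i, -4, -2+2i]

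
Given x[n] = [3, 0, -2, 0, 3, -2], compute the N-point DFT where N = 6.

X[k] = Σ(n=0 to 5) x[n] · ω_6^(nk)
where ω_6 = e^(-2πi/6)

Computing each X[k]:
X[0] = 2
X[1] = 1.5000+2.5981i
X[2] = 3.5000-6.0622i
X[3] = 6
X[4] = 3.5000+6.0622i
X[5] = 1.5000-2.5981i

X = [2, 1.5000+2.5981i, 3.5000-6.0622i, 6, 3.5000+6.0622i, 1.5000-2.5981i]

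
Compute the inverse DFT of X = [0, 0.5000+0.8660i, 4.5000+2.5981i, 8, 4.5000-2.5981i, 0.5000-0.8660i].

x[n] = (1/6) Σ(k=0 to 5) X[k] · e^(2πikn/6)

Computing each x[n]:
x[0] = 3
x[1] = -3
x[2] = 1
x[3] = 0
x[4] = 0
x[5] = -1

x = [3, -3, 1, 0, 0, -1]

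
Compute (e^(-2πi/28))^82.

Since ω_28^28 = 1, powers reduce modulo 28.
82 mod 28 = 26
So ω_28^82 = ω_28^26 = e^(-2πi·26/28)

ω_28^82 = ω_28^26 = 0.9010+0.4339i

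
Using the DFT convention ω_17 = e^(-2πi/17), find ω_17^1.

ω_17^1 = e^(-2πi·1/17)
= cos(-2π·1/17) + i·sin(-2π·1/17)
= cos(-2π/17) + i·sin(-2π/17)

ω_17^1 = cos(-2π/17) + i·sin(-2π/17) = 0.9325-0.3612i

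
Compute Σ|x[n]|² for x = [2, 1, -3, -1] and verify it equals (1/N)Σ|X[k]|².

Time domain:
Σ|x[n]|² = |2|² + |1|² + |-3|² + |-1|² = 15.0000

Frequency domain:
(1/4)Σ|X[k]|² = (1/4)(|-1|² + |5-2i|² + |-1|² + |5+2i|²) = (1/4)·60.0000 = 15.0000

Both sides agree, confirming Parseval's theorem.

Σ|x[n]|² = (1/N)Σ|X[k]|² = 15.0000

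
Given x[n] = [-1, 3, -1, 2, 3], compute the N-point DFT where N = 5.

X[k] = Σ(n=0 to 4) x[n] · ω_5^(nk)
where ω_5 = e^(-2πi/5)

Computing each X[k]:
X[0] = 6
X[1] = 0.0451+1.7634i
X[2] = -5.5451-2.8532i
X[3] = -5.5451+2.8532i
X[4] = 0.0451-1.7634i

X = [6, 0.0451+1.7634i, -5.5451-2.8532i, -5.5451+2.8532i, 0.0451-1.7634i]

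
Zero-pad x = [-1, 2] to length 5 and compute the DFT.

Original 2-point DFT: [1, -3]
Zero-padded 5-point DFT provides frequency interpolation.

DFT_5([x, 0, ...]) = [1, -0.3820-1.9021i, -2.6180-1.1756i, -2.6180+1.1756i, -0.3820+1.9021i]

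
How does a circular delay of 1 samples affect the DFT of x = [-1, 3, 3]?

Time shift by 1: X_shifted[k] = ω_3^(1k) · X[k]
Shifted x = [3, -1, 3]

DFT(x[n-1]) = [5, 2.0000+3.4641i, 2.0000-3.4641i]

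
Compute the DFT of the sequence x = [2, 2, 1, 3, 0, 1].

X[k] = Σ(n=0 to 5) x[n] · ω_6^(nk)
where ω_6 = e^(-2πi/6)

Computing each X[k]:
X[0] = 9
X[1] = -1.7321i
X[2] = 3
X[3] = -3
X[4] = 3
X[5] = 1.7321i

X = [9, -1.7321i, 3, -3, 3, 1.7321i]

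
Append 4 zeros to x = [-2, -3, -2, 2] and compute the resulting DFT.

Original 4-point DFT: [-5, 5i, -3, -5i]
Zero-padded 8-point DFT provides frequency interpolation.

DFT_8([x, 0, ...]) = [-5, -5.5355+2.7071i, 5i, 1.5355-1.2929i, -3, 1.5355+1.2929i, -5i, -5.5355-2.7071i]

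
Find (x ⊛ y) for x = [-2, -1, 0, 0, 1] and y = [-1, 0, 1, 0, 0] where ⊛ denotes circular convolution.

(x ⊛ y)[n] = Σ(m=0 to 4) x[m] · y[(n-m) mod 5]

Computing each output sample:
(x ⊛ y)[0] = 2
(x ⊛ y)[1] = 2
(x ⊛ y)[2] = -2
(x ⊛ y)[3] = -1
(x ⊛ y)[4] = -1

x ⊛ y = [2, 2, -2, -1, -1]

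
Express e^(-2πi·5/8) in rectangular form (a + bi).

ω_8^5 = e^(-2πi·5/8)
= cos(-2π·5/8) + i·sin(-2π·5/8)
= cos(-10π/8) + i·sin(-10π/8)

ω_8^5 = cos(-10π/8) + i·sin(-10π/8) = -0.7071+0.7071i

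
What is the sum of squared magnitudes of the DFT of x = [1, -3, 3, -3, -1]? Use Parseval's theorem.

Parseval: Σ|x[n]|² = (1/N)Σ|X[k]|², so Σ|X[k]|² = N·Σ|x[n]|² = 5·29.0000

Σ|X[k]|² = N·Σ|x[n]|² = 5·29.0000 = 145.0000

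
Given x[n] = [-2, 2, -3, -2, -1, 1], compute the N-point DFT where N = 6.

X[k] = Σ(n=0 to 5) x[n] · ω_6^(nk)
where ω_6 = e^(-2πi/6)

Computing each X[k]:
X[0] = -5
X[1] = 3.5000+0.8660i
X[2] = -3.5000-2.5981i
X[3] = -7
X[4] = -3.5000+2.5981i
X[5] = 3.5000-0.8660i

X = [-5, 3.5000+0.8660i, -3.5000-2.5981i, -7, -3.5000+2.5981i, 3.5000-0.8660i]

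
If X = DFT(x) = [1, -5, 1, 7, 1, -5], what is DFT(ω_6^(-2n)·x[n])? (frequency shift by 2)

Modulation property: DFT(ω_6^(-2n)·x[n]) = X[(k-2) mod 6], so circularly shift X by 2 positions.

X[k-2] = [1, -5, 1, -5, 1, 7]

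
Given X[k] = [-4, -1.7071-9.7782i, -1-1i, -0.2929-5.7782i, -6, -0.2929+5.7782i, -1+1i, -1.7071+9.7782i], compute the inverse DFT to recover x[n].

x[n] = (1/8) Σ(k=0 to 7) X[k] · e^(2πikn/8)

Computing each x[n]:
x[0] = -2
x[1] = 3
x[2] = 0
x[3] = 3
x[4] = -1
x[5] = -2
x[6] = -2
x[7] = -3

x = [-2, 3, 0, 3, -1, -2, -2, -3]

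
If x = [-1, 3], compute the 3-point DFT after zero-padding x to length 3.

Original 2-point DFT: [2, -4]
Zero-padded 3-point DFT provides frequency interpolation.

DFT_3([x, 0, ...]) = [2, -2.5000-2.5981i, -2.5000+2.5981i]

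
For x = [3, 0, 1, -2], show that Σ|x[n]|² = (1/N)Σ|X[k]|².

Time domain:
Σ|x[n]|² = |3|² + |0|² + |1|² + |-2|² = 14.0000

Frequency domain:
(1/4)Σ|X[k]|² = (1/4)(|2|² + |2-2i|² + |6|² + |2+2i|²) = (1/4)·56.0000 = 14.0000

Both sides agree, confirming Parseval's theorem.

Σ|x[n]|² = (1/N)Σ|X[k]|² = 14.0000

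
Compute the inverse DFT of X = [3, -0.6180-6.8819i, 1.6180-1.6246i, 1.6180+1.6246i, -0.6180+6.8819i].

x[n] = (1/5) Σ(k=0 to 4) X[k] · e^(2πikn/5)

Computing each x[n]:
x[0] = 1
x[1] = 3
x[2] = 2
x[3] = 0
x[4] = -3

x = [1, 3, 2, 0, -3]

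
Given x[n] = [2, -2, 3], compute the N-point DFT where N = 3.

X[k] = Σ(n=0 to 2) x[n] · ω_3^(nk)
where ω_3 = e^(-2πi/3)

Computing each X[k]:
X[0] = 3
X[1] = 1.5000+4.3301i
X[2] = 1.5000-4.3301i

X = [3, 1.5000+4.3301i, 1.5000-4.3301i]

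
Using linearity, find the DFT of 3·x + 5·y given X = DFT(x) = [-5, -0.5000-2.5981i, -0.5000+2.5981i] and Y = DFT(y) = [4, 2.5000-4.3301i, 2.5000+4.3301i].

By linearity: DFT(3x + 5y) = 3·DFT(x) + 5·DFT(y)
= 3·[-5, -0.5000-2.5981i, -0.5000+2.5981i] + 5·[4, 2.5000-4.3301i, 2.5000+4.3301i]

Computing element-wise:
Z[0] = 3·(-5) + 5·(4) = 5
Z[1] = 3·(-0.5000-2.5981i) + 5·(2.5000-4.3301i) = 11.0000-29.4448i
Z[2] = 3·(-0.5000+2.5981i) + 5·(2.5000+4.3301i) = 11.0000+29.4448i

DFT(3x + 5y) = 3·X + 5·Y = [5, 11.0000-29.4448i, 11.0000+29.4448i]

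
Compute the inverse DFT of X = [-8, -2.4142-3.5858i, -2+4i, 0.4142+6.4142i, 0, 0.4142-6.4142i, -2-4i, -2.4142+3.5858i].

x[n] = (1/8) Σ(k=0 to 7) X[k] · e^(2πikn/8)

Computing each x[n]:
x[0] = -2
x[1] = -3
x[2] = 2
x[3] = 0
x[4] = -1
x[5] = -1
x[6] = -3
x[7] = 0

x = [-2, -3, 2, 0, -1, -1, -3, 0]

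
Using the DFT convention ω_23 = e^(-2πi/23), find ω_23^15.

ω_23^15 = e^(-2πi·15/23)
= cos(-2π·15/23) + i·sin(-2π·15/23)
= cos(-30π/23) + i·sin(-30π/23)

ω_23^15 = cos(-30π/23) + i·sin(-30π/23) = -0.5767+0.8170i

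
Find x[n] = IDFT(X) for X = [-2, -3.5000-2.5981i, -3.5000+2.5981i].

x[n] = (1/3) Σ(k=0 to 2) X[k] · e^(2πikn/3)

Computing each x[n]:
x[0] = -3
x[1] = 2
x[2] = -1

x = [-3, 2, -1]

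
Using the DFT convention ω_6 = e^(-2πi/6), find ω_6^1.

ω_6^1 = e^(-2πi·1/6)
= cos(-2π·1/6) + i·sin(-2π·1/6)
= cos(-2π/6) + i·sin(-2π/6)

ω_6^1 = cos(-2π/6) + i·sin(-2π/6) = 0.5000-0.8660i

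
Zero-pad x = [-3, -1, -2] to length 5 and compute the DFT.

Original 3-point DFT: [-6, -1.5000-0.8660i, -1.5000+0.8660i]
Zero-padded 5-point DFT provides frequency interpolation.

DFT_5([x, 0, ...]) = [-6, -1.6910+2.1266i, -2.8090-1.3143i, -2.8090+1.3143i, -1.6910-2.1266i]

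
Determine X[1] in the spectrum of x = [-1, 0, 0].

X[1] = Σ(n=0 to 2) x[n] · ω_3^(1n) where ω_3 = e^(-2πi/3)
= (-1)·ω_3^0 + (0)·ω_3^1 + (0)·ω_3^2

X[1] = -1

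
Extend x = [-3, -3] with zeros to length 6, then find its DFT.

Original 2-point DFT: [-6, 0]
Zero-padded 6-point DFT provides frequency interpolation.

DFT_6([x, 0, ...]) = [-6, -4.5000+2.5981i, -1.5000+2.5981i, 0, -1.5000-2.5981i, -4.5000-2.5981i]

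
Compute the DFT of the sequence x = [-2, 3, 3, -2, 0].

X[k] = Σ(n=0 to 4) x[n] · ω_5^(nk)
where ω_5 = e^(-2πi/5)

Computing each X[k]:
X[0] = 2
X[1] = -1.8820-5.7921i
X[2] = -4.1180+2.9919i
X[3] = -4.1180-2.9919i
X[4] = -1.8820+5.7921i

X = [2, -1.8820-5.7921i, -4.1180+2.9919i, -4.1180-2.9919i, -1.8820+5.7921i]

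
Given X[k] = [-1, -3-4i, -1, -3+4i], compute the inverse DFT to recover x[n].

x[n] = (1/4) Σ(k=0 to 3) X[k] · e^(2πikn/4)

Computing each x[n]:
x[0] = -2
x[1] = 2
x[2] = 1
x[3] = -2

x = [-2, 2, 1, -2]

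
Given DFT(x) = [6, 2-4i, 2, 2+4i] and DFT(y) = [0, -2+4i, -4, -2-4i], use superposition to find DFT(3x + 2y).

By linearity: DFT(3x + 2y) = 3·DFT(x) + 2·DFT(y)
= 3·[6, 2-4i, 2, 2+4i] + 2·[0, -2+4i, -4, -2-4i]

Computing element-wise:
Z[0] = 3·(6) + 2·(0) = 18
Z[1] = 3·(2-4i) + 2·(-2+4i) = 2-4i
Z[2] = 3·(2) + 2·(-4) = -2
Z[3] = 3·(2+4i) + 2·(-2-4i) = 2+4i

DFT(3x + 2y) = 3·X + 2·Y = [18, 2-4i, -2, 2+4i]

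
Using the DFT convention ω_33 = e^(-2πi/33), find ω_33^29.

ω_33^29 = e^(-2πi·29/33)
= cos(-2π·29/33) + i·sin(-2π·29/33)
= cos(-58π/33) + i·sin(-58π/33)

ω_33^29 = cos(-58π/33) + i·sin(-58π/33) = 0.7237+0.6901i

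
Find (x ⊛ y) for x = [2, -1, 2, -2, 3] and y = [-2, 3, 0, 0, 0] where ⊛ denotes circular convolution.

(x ⊛ y)[n] = Σ(m=0 to 4) x[m] · y[(n-m) mod 5]

Computing each output sample:
(x ⊛ y)[0] = 5
(x ⊛ y)[1] = 8
(x ⊛ y)[2] = -7
(x ⊛ y)[3] = 10
(x ⊛ y)[4] = -12

x ⊛ y = [5, 8, -7, 10, -12]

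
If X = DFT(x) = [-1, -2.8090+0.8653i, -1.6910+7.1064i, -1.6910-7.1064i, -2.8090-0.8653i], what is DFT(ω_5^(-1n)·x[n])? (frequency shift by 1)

Modulation property: DFT(ω_5^(-1n)·x[n]) = X[(k-1) mod 5], so circularly shift X by 1 positions.

X[k-1] = [-2.8090-0.8653i, -1, -2.8090+0.8653i, -1.6910+7.1064i, -1.6910-7.1064i]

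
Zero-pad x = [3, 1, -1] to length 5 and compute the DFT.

Original 3-point DFT: [3, 3.0000-1.7321i, 3.0000+1.7321i]
Zero-padded 5-point DFT provides frequency interpolation.

DFT_5([x, 0, ...]) = [3, 4.1180-0.3633i, 1.8820-1.5388i, 1.8820+1.5388i, 4.1180+0.3633i]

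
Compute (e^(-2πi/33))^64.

Since ω_33^33 = 1, powers reduce modulo 33.
64 mod 33 = 31
So ω_33^64 = ω_33^31 = e^(-2πi·31/33)

ω_33^64 = ω_33^31 = 0.9284+0.3717i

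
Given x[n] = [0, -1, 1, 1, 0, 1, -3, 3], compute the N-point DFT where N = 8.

X[k] = Σ(n=0 to 7) x[n] · ω_8^(nk)
where ω_8 = e^(-2πi/8)

Computing each X[k]:
X[0] = 2
X[1] = -1.1716i
X[2] = 2+4i
X[3] = 6.8284i
X[4] = -6
X[5] = -6.8284i
X[6] = 2-4i
X[7] = 1.1716i

X = [2, -1.1716i, 2+4i, 6.8284i, -6, -6.8284i, 2-4i, 1.1716i]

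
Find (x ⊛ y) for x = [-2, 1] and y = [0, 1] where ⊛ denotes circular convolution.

(x ⊛ y)[n] = Σ(m=0 to 1) x[m] · y[(n-m) mod 2]

Computing each output sample:
(x ⊛ y)[0] = 1
(x ⊛ y)[1] = -2

x ⊛ y = [1, -2]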